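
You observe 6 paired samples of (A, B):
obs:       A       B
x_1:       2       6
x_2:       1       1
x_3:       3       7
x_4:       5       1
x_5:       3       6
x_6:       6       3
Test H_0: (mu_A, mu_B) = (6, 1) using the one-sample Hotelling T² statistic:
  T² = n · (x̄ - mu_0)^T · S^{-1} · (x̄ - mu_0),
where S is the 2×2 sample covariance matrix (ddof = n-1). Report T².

Step 1 — sample mean vector:
  mean(A) = (2 + 1 + 3 + 5 + 3 + 6) / 6 = 20/6 = 3.3333
  mean(B) = (6 + 1 + 7 + 1 + 6 + 3) / 6 = 24/6 = 4
  x̄ = (3.3333, 4),  deviation x̄ - mu_0 = (3.3333, 4) - (6, 1) = (-2.6667, 3).

Step 2 — sample covariance matrix, S[i,j] = (1/(n-1)) · Σ_k (x_{k,i} - mean_i) · (x_{k,j} - mean_j), divisor n-1 = 5:
  S[A,A] = ((-1.3333)·(-1.3333) + (-2.3333)·(-2.3333) + (-0.3333)·(-0.3333) + (1.6667)·(1.6667) + (-0.3333)·(-0.3333) + (2.6667)·(2.6667)) / 5 = 17.3333/5 = 3.4667
  S[A,B] = ((-1.3333)·(2) + (-2.3333)·(-3) + (-0.3333)·(3) + (1.6667)·(-3) + (-0.3333)·(2) + (2.6667)·(-1)) / 5 = -5/5 = -1
  S[B,B] = ((2)·(2) + (-3)·(-3) + (3)·(3) + (-3)·(-3) + (2)·(2) + (-1)·(-1)) / 5 = 36/5 = 7.2
  S = [[3.4667, -1],
 [-1, 7.2]].

Step 3 — invert S. det(S) = 3.4667·7.2 - (-1)² = 23.96.
  S^{-1} = (1/det) · [[d, -b], [-b, a]] = [[0.3005, 0.0417],
 [0.0417, 0.1447]].

Step 4 — quadratic form (x̄ - mu_0)^T · S^{-1} · (x̄ - mu_0):
  S^{-1} · (x̄ - mu_0) = (-0.6761, 0.3228),
  (x̄ - mu_0)^T · [...] = (-2.6667)·(-0.6761) + (3)·(0.3228) = 2.7713.

Step 5 — scale by n: T² = 6 · 2.7713 = 16.6277.

T² ≈ 16.6277


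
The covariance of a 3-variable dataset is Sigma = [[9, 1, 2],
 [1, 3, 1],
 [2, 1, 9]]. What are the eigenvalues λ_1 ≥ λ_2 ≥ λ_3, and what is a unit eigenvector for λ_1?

Step 1 — characteristic polynomial p(λ) = det(λI - Sigma) = λ³ - tr·λ² + c_1·λ - det, where tr = trace, c_1 = sum of the principal 2×2 minors, det = det(Sigma):
  tr = 9 + 3 + 9 = 21,
  c_1 = (9·3 - (1)²) + (9·9 - (2)²) + (3·9 - (1)²) = 26 + 77 + 26 = 129,
  det = 9·(3·9 - (1)²) - (1)·((1)·9 - (1)·(2)) + (2)·((1)·(1) - 3·(2)) = 9·(26) - (1)·(7) + (2)·(-5) = 217.
  So p(λ) = λ³ - 21λ² + 129λ - 217.
Step 2 — look for an integer root (rational root theorem: any rational root is an integer divisor of 217). Testing λ = 7:
  p(7) = 343 - 1029 + 903 - 217 = 0  ✓
  Dividing out (λ - 7): p(λ) = (λ - 7)(λ² - 14λ + 31).
Step 3 — remaining eigenvalues from the quadratic λ² - 14λ + 31 = 0:
  Δ = 14² - 4·31 = 196 - 124 = 72,  λ = (14 ± √72)/2 = (14 ± 8.4853)/2 ≈ 11.2426 or 2.7574.
  Sorted: λ_1 = 11.2426,  λ_2 = 7,  λ_3 = 2.7574  (check: sum = 21 = tr ✓).

Step 4 — unit eigenvector for λ_1 ≈ 11.2426: v spans the null space of (Sigma - λ_1 I), whose rows are
  r_1 = (-2.2426, 1, 2),  r_2 = (1, -8.2426, 1),  r_3 = (2, 1, -2.2426).
  v is orthogonal to every row, so take v ∝ r_1 × r_2 = ((1)·(1) - (2)·(-8.2426), (2)·(1) - (-2.2426)·(1), (-2.2426)·(-8.2426) - (1)·(1)) ≈ (17.4853, 4.2426, 17.4853).
  Let u = (17.4853, 4.2426, 17.4853).
  ||u|| = √((17.4853)² + (4.2426)² + (17.4853)²) = √(629.4701) ≈ 25.0892,  v_1 = u/||u|| ≈ (0.6969, 0.1691, 0.6969) (||v_1|| = 1).

λ_1 = 11.2426,  λ_2 = 7,  λ_3 = 2.7574;  v_1 ≈ (0.6969, 0.1691, 0.6969)


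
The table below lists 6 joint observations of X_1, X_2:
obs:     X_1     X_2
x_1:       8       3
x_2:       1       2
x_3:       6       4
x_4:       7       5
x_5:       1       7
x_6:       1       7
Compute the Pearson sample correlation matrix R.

Step 1 — column means:
  mean(X_1) = (8 + 1 + 6 + 7 + 1 + 1) / 6 = 24/6 = 4
  mean(X_2) = (3 + 2 + 4 + 5 + 7 + 7) / 6 = 28/6 = 4.6667

Step 2 — sample variances and covariances s[i,j] = (1/(n-1)) · Σ_k (x_{k,i} - mean_i) · (x_{k,j} - mean_j), with n-1 = 5:
  s[X_1,X_1] = ((4)·(4) + (-3)·(-3) + (2)·(2) + (3)·(3) + (-3)·(-3) + (-3)·(-3)) / 5 = 56/5 = 11.2
  s[X_1,X_2] = ((4)·(-1.6667) + (-3)·(-2.6667) + (2)·(-0.6667) + (3)·(0.3333) + (-3)·(2.3333) + (-3)·(2.3333)) / 5 = -13/5 = -2.6
  s[X_2,X_2] = ((-1.6667)·(-1.6667) + (-2.6667)·(-2.6667) + (-0.6667)·(-0.6667) + (0.3333)·(0.3333) + (2.3333)·(2.3333) + (2.3333)·(2.3333)) / 5 = 21.3333/5 = 4.2667
  Sample standard deviations s_i = √(s[i,i]):
  s(X_1) = √(11.2) = 3.3466
  s(X_2) = √(4.2667) = 2.0656

Step 3 — r_{ij} = s_{ij} / (s_i · s_j):
  r[X_1,X_1] = 1 (diagonal).
  r[X_1,X_2] = -2.6 / (3.3466 · 2.0656) = -2.6 / 6.9128 = -0.3761
  r[X_2,X_2] = 1 (diagonal).

R is symmetric with unit diagonal. Assembling:

R = [[1, -0.3761],
 [-0.3761, 1]]


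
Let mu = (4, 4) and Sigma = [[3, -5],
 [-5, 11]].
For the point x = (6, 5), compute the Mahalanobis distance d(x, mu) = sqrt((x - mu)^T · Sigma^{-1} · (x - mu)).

Step 1 — centre the observation: (x - mu) = (2, 1).

Step 2 — invert Sigma. det(Sigma) = 3·11 - (-5)² = 8.
  Sigma^{-1} = (1/det) · [[d, -b], [-b, a]] = [[1.375, 0.625],
 [0.625, 0.375]].

Step 3 — form the quadratic (x - mu)^T · Sigma^{-1} · (x - mu):
  Sigma^{-1} · (x - mu) = (3.375, 1.625).
  (x - mu)^T · [Sigma^{-1} · (x - mu)] = (2)·(3.375) + (1)·(1.625) = 8.375.

Step 4 — take square root: d = √(8.375) ≈ 2.894.

d(x, mu) = √(8.375) ≈ 2.894


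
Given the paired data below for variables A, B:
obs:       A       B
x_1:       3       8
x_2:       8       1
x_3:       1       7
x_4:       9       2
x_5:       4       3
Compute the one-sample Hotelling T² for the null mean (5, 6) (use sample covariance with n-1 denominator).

Step 1 — sample mean vector:
  mean(A) = (3 + 8 + 1 + 9 + 4) / 5 = 25/5 = 5
  mean(B) = (8 + 1 + 7 + 2 + 3) / 5 = 21/5 = 4.2
  x̄ = (5, 4.2),  deviation x̄ - mu_0 = (5, 4.2) - (5, 6) = (0, -1.8).

Step 2 — sample covariance matrix, S[i,j] = (1/(n-1)) · Σ_k (x_{k,i} - mean_i) · (x_{k,j} - mean_j), divisor n-1 = 4:
  S[A,A] = ((-2)·(-2) + (3)·(3) + (-4)·(-4) + (4)·(4) + (-1)·(-1)) / 4 = 46/4 = 11.5
  S[A,B] = ((-2)·(3.8) + (3)·(-3.2) + (-4)·(2.8) + (4)·(-2.2) + (-1)·(-1.2)) / 4 = -36/4 = -9
  S[B,B] = ((3.8)·(3.8) + (-3.2)·(-3.2) + (2.8)·(2.8) + (-2.2)·(-2.2) + (-1.2)·(-1.2)) / 4 = 38.8/4 = 9.7
  S = [[11.5, -9],
 [-9, 9.7]].

Step 3 — invert S. det(S) = 11.5·9.7 - (-9)² = 30.55.
  S^{-1} = (1/det) · [[d, -b], [-b, a]] = [[0.3175, 0.2946],
 [0.2946, 0.3764]].

Step 4 — quadratic form (x̄ - mu_0)^T · S^{-1} · (x̄ - mu_0):
  S^{-1} · (x̄ - mu_0) = (-0.5303, -0.6776),
  (x̄ - mu_0)^T · [...] = (0)·(-0.5303) + (-1.8)·(-0.6776) = 1.2196.

Step 5 — scale by n: T² = 5 · 1.2196 = 6.0982.

T² ≈ 6.0982


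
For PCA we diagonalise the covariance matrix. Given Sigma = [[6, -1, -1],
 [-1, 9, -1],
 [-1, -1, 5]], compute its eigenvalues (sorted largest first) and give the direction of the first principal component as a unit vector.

Step 1 — characteristic polynomial p(λ) = det(λI - Sigma) = λ³ - tr·λ² + c_1·λ - det, where tr = trace, c_1 = sum of the principal 2×2 minors, det = det(Sigma):
  tr = 6 + 9 + 5 = 20,
  c_1 = (6·9 - (-1)²) + (6·5 - (-1)²) + (9·5 - (-1)²) = 53 + 29 + 44 = 126,
  det = 6·(9·5 - (-1)²) - (-1)·((-1)·5 - (-1)·(-1)) + (-1)·((-1)·(-1) - 9·(-1)) = 6·(44) - (-1)·(-6) + (-1)·(10) = 248.
  So p(λ) = λ³ - 20λ² + 126λ - 248.
Step 2 — look for an integer root (rational root theorem: any rational root is an integer divisor of 248). Testing λ = 4:
  p(4) = 64 - 320 + 504 - 248 = 0  ✓
  Dividing out (λ - 4): p(λ) = (λ - 4)(λ² - 16λ + 62).
Step 3 — remaining eigenvalues from the quadratic λ² - 16λ + 62 = 0:
  Δ = 16² - 4·62 = 256 - 248 = 8,  λ = (16 ± √8)/2 = (16 ± 2.8284)/2 ≈ 9.4142 or 6.5858.
  Sorted: λ_1 = 9.4142,  λ_2 = 6.5858,  λ_3 = 4  (check: sum = 20 = tr ✓).

Step 4 — unit eigenvector for λ_1 ≈ 9.4142: v spans the null space of (Sigma - λ_1 I), whose rows are
  r_1 = (-3.4142, -1, -1),  r_2 = (-1, -0.4142, -1),  r_3 = (-1, -1, -4.4142).
  v is orthogonal to every row, so take v ∝ r_1 × r_2 = ((-1)·(-1) - (-1)·(-0.4142), (-1)·(-1) - (-3.4142)·(-1), (-3.4142)·(-0.4142) - (-1)·(-1)) ≈ (0.5858, -2.4142, 0.4142).
  Let u = (0.5858, -2.4142, 0.4142).
  ||u|| = √((0.5858)² + (-2.4142)² + (0.4142)²) = √(6.3431) ≈ 2.5186,  v_1 = u/||u|| ≈ (0.2326, -0.9586, 0.1645) (||v_1|| = 1).

λ_1 = 9.4142,  λ_2 = 6.5858,  λ_3 = 4;  v_1 ≈ (0.2326, -0.9586, 0.1645)


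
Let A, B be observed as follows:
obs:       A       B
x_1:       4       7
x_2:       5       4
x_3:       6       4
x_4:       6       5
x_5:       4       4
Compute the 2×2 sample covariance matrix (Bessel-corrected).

Step 1 — column means:
  mean(A) = (4 + 5 + 6 + 6 + 4) / 5 = 25/5 = 5
  mean(B) = (7 + 4 + 4 + 5 + 4) / 5 = 24/5 = 4.8

Step 2 — sample covariance S[i,j] = (1/(n-1)) · Σ_k (x_{k,i} - mean_i) · (x_{k,j} - mean_j), with n-1 = 4.
  S[A,A] = ((-1)·(-1) + (0)·(0) + (1)·(1) + (1)·(1) + (-1)·(-1)) / 4 = 4/4 = 1
  S[A,B] = ((-1)·(2.2) + (0)·(-0.8) + (1)·(-0.8) + (1)·(0.2) + (-1)·(-0.8)) / 4 = -2/4 = -0.5
  S[B,B] = ((2.2)·(2.2) + (-0.8)·(-0.8) + (-0.8)·(-0.8) + (0.2)·(0.2) + (-0.8)·(-0.8)) / 4 = 6.8/4 = 1.7

S is symmetric (S[j,i] = S[i,j]). Assembling:

S = [[1, -0.5],
 [-0.5, 1.7]]


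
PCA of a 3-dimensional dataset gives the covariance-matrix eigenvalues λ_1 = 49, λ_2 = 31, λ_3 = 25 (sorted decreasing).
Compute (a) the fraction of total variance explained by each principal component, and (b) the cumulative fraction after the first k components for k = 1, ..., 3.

Step 1 — total variance = trace(Sigma) = Σ λ_i = 49 + 31 + 25 = 105.

Step 2 — fraction explained by component i = λ_i / Σ λ:
  PC1: 49/105 = 0.4667
  PC2: 31/105 = 0.2952
  PC3: 25/105 = 0.2381

Step 3 — cumulative fraction after k components = (λ_1 + ... + λ_k) / Σ λ:
  k = 1: 49/105 = 0.4667
  k = 2: (49 + 31)/105 = 80/105 = 0.7619
  k = 3: (49 + 31 + 25)/105 = 105/105 = 1

Summary (fraction, with percent):

explained: PC1 0.4667 (46.67%), PC2 0.2952 (29.52%), PC3 0.2381 (23.81%);  cumulative: 0.4667, 0.7619, 1


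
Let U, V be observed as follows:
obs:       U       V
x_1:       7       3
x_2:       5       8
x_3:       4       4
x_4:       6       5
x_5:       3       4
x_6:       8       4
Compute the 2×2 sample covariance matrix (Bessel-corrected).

Step 1 — column means:
  mean(U) = (7 + 5 + 4 + 6 + 3 + 8) / 6 = 33/6 = 5.5
  mean(V) = (3 + 8 + 4 + 5 + 4 + 4) / 6 = 28/6 = 4.6667

Step 2 — sample covariance S[i,j] = (1/(n-1)) · Σ_k (x_{k,i} - mean_i) · (x_{k,j} - mean_j), with n-1 = 5.
  S[U,U] = ((1.5)·(1.5) + (-0.5)·(-0.5) + (-1.5)·(-1.5) + (0.5)·(0.5) + (-2.5)·(-2.5) + (2.5)·(2.5)) / 5 = 17.5/5 = 3.5
  S[U,V] = ((1.5)·(-1.6667) + (-0.5)·(3.3333) + (-1.5)·(-0.6667) + (0.5)·(0.3333) + (-2.5)·(-0.6667) + (2.5)·(-0.6667)) / 5 = -3/5 = -0.6
  S[V,V] = ((-1.6667)·(-1.6667) + (3.3333)·(3.3333) + (-0.6667)·(-0.6667) + (0.3333)·(0.3333) + (-0.6667)·(-0.6667) + (-0.6667)·(-0.6667)) / 5 = 15.3333/5 = 3.0667

S is symmetric (S[j,i] = S[i,j]). Assembling:

S = [[3.5, -0.6],
 [-0.6, 3.0667]]


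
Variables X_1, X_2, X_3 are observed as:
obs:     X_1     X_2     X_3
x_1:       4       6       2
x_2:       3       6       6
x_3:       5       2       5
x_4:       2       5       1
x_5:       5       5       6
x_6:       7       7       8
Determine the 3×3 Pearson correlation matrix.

Step 1 — column means:
  mean(X_1) = (4 + 3 + 5 + 2 + 5 + 7) / 6 = 26/6 = 4.3333
  mean(X_2) = (6 + 6 + 2 + 5 + 5 + 7) / 6 = 31/6 = 5.1667
  mean(X_3) = (2 + 6 + 5 + 1 + 6 + 8) / 6 = 28/6 = 4.6667

Step 2 — sample variances and covariances s[i,j] = (1/(n-1)) · Σ_k (x_{k,i} - mean_i) · (x_{k,j} - mean_j), with n-1 = 5:
  s[X_1,X_1] = ((-0.3333)·(-0.3333) + (-1.3333)·(-1.3333) + (0.6667)·(0.6667) + (-2.3333)·(-2.3333) + (0.6667)·(0.6667) + (2.6667)·(2.6667)) / 5 = 15.3333/5 = 3.0667
  s[X_1,X_2] = ((-0.3333)·(0.8333) + (-1.3333)·(0.8333) + (0.6667)·(-3.1667) + (-2.3333)·(-0.1667) + (0.6667)·(-0.1667) + (2.6667)·(1.8333)) / 5 = 1.6667/5 = 0.3333
  s[X_1,X_3] = ((-0.3333)·(-2.6667) + (-1.3333)·(1.3333) + (0.6667)·(0.3333) + (-2.3333)·(-3.6667) + (0.6667)·(1.3333) + (2.6667)·(3.3333)) / 5 = 17.6667/5 = 3.5333
  s[X_2,X_2] = ((0.8333)·(0.8333) + (0.8333)·(0.8333) + (-3.1667)·(-3.1667) + (-0.1667)·(-0.1667) + (-0.1667)·(-0.1667) + (1.8333)·(1.8333)) / 5 = 14.8333/5 = 2.9667
  s[X_2,X_3] = ((0.8333)·(-2.6667) + (0.8333)·(1.3333) + (-3.1667)·(0.3333) + (-0.1667)·(-3.6667) + (-0.1667)·(1.3333) + (1.8333)·(3.3333)) / 5 = 4.3333/5 = 0.8667
  s[X_3,X_3] = ((-2.6667)·(-2.6667) + (1.3333)·(1.3333) + (0.3333)·(0.3333) + (-3.6667)·(-3.6667) + (1.3333)·(1.3333) + (3.3333)·(3.3333)) / 5 = 35.3333/5 = 7.0667
  Sample standard deviations s_i = √(s[i,i]):
  s(X_1) = √(3.0667) = 1.7512
  s(X_2) = √(2.9667) = 1.7224
  s(X_3) = √(7.0667) = 2.6583

Step 3 — r_{ij} = s_{ij} / (s_i · s_j):
  r[X_1,X_1] = 1 (diagonal).
  r[X_1,X_2] = 0.3333 / (1.7512 · 1.7224) = 0.3333 / 3.0163 = 0.1105
  r[X_1,X_3] = 3.5333 / (1.7512 · 2.6583) = 3.5333 / 4.6552 = 0.759
  r[X_2,X_2] = 1 (diagonal).
  r[X_2,X_3] = 0.8667 / (1.7224 · 2.6583) = 0.8667 / 4.5787 = 0.1893
  r[X_3,X_3] = 1 (diagonal).

R is symmetric with unit diagonal. Assembling:

R = [[1, 0.1105, 0.759],
 [0.1105, 1, 0.1893],
 [0.759, 0.1893, 1]]


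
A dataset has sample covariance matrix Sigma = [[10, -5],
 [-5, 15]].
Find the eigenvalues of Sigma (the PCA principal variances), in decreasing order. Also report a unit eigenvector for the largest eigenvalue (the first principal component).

Step 1 — characteristic polynomial of 2×2 Sigma:
  det(Sigma - λI) = λ² - trace · λ + det = 0.
  trace = 10 + 15 = 25, det = 10·15 - (-5)² = 125.
Step 2 — discriminant:
  Δ = trace² - 4·det = 625 - 500 = 125.
Step 3 — eigenvalues:
  λ = (trace ± √Δ)/2 = (25 ± 11.1803)/2,
  λ_1 = 18.0902,  λ_2 = 6.9098.

Step 4 — unit eigenvector for λ_1: solve (Sigma - λ_1 I)v = 0. First row:
  (10 - 18.0902)·v_x + (-5)·v_y = 0, i.e. (-8.0902)·v_x + (-5)·v_y = 0,
  so v ∝ (b, λ_1 - a) = (-5, 8.0902); multiply by -1 so the first entry is positive: u = (5, -8.0902).
  ||u|| = √((5)² + (-8.0902)²) = √(90.4508) ≈ 9.5106,
  v_1 = u/||u|| ≈ (0.5257, -0.8507) (||v_1|| = 1).

λ_1 = 18.0902,  λ_2 = 6.9098;  v_1 ≈ (0.5257, -0.8507)


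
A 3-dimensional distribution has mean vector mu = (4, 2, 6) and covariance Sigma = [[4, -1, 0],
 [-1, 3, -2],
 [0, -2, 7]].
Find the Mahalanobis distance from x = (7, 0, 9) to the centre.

Step 1 — centre the observation: (x - mu) = (3, -2, 3).

Step 2 — invert Sigma (cofactor / det for 3×3, or solve directly):
  Sigma^{-1} = [[0.2787, 0.1148, 0.0328],
 [0.1148, 0.459, 0.1311],
 [0.0328, 0.1311, 0.1803]].

Step 3 — form the quadratic (x - mu)^T · Sigma^{-1} · (x - mu):
  Sigma^{-1} · (x - mu) = (0.7049, -0.1803, 0.377).
  (x - mu)^T · [Sigma^{-1} · (x - mu)] = (3)·(0.7049) + (-2)·(-0.1803) + (3)·(0.377) = 3.6066.

Step 4 — take square root: d = √(3.6066) ≈ 1.8991.

d(x, mu) = √(3.6066) ≈ 1.8991


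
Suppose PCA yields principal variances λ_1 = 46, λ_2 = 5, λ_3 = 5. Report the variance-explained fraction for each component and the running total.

Step 1 — total variance = trace(Sigma) = Σ λ_i = 46 + 5 + 5 = 56.

Step 2 — fraction explained by component i = λ_i / Σ λ:
  PC1: 46/56 = 0.8214
  PC2: 5/56 = 0.0893
  PC3: 5/56 = 0.0893

Step 3 — cumulative fraction after k components = (λ_1 + ... + λ_k) / Σ λ:
  k = 1: 46/56 = 0.8214
  k = 2: (46 + 5)/56 = 51/56 = 0.9107
  k = 3: (46 + 5 + 5)/56 = 56/56 = 1

Summary (fraction, with percent):

explained: PC1 0.8214 (82.14%), PC2 0.0893 (8.93%), PC3 0.0893 (8.93%);  cumulative: 0.8214, 0.9107, 1


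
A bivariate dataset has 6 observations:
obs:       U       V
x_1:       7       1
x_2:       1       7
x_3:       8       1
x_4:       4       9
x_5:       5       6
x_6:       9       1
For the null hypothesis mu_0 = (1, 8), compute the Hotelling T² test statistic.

Step 1 — sample mean vector:
  mean(U) = (7 + 1 + 8 + 4 + 5 + 9) / 6 = 34/6 = 5.6667
  mean(V) = (1 + 7 + 1 + 9 + 6 + 1) / 6 = 25/6 = 4.1667
  x̄ = (5.6667, 4.1667),  deviation x̄ - mu_0 = (5.6667, 4.1667) - (1, 8) = (4.6667, -3.8333).

Step 2 — sample covariance matrix, S[i,j] = (1/(n-1)) · Σ_k (x_{k,i} - mean_i) · (x_{k,j} - mean_j), divisor n-1 = 5:
  S[U,U] = ((1.3333)·(1.3333) + (-4.6667)·(-4.6667) + (2.3333)·(2.3333) + (-1.6667)·(-1.6667) + (-0.6667)·(-0.6667) + (3.3333)·(3.3333)) / 5 = 43.3333/5 = 8.6667
  S[U,V] = ((1.3333)·(-3.1667) + (-4.6667)·(2.8333) + (2.3333)·(-3.1667) + (-1.6667)·(4.8333) + (-0.6667)·(1.8333) + (3.3333)·(-3.1667)) / 5 = -44.6667/5 = -8.9333
  S[V,V] = ((-3.1667)·(-3.1667) + (2.8333)·(2.8333) + (-3.1667)·(-3.1667) + (4.8333)·(4.8333) + (1.8333)·(1.8333) + (-3.1667)·(-3.1667)) / 5 = 64.8333/5 = 12.9667
  S = [[8.6667, -8.9333],
 [-8.9333, 12.9667]].

Step 3 — invert S. det(S) = 8.6667·12.9667 - (-8.9333)² = 32.5733.
  S^{-1} = (1/det) · [[d, -b], [-b, a]] = [[0.3981, 0.2743],
 [0.2743, 0.2661]].

Step 4 — quadratic form (x̄ - mu_0)^T · S^{-1} · (x̄ - mu_0):
  S^{-1} · (x̄ - mu_0) = (0.8064, 0.2599),
  (x̄ - mu_0)^T · [...] = (4.6667)·(0.8064) + (-3.8333)·(0.2599) = 2.7667.

Step 5 — scale by n: T² = 6 · 2.7667 = 16.6005.

T² ≈ 16.6005


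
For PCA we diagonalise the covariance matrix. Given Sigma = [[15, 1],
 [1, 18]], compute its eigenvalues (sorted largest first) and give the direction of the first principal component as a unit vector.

Step 1 — characteristic polynomial of 2×2 Sigma:
  det(Sigma - λI) = λ² - trace · λ + det = 0.
  trace = 15 + 18 = 33, det = 15·18 - (1)² = 269.
Step 2 — discriminant:
  Δ = trace² - 4·det = 1089 - 1076 = 13.
Step 3 — eigenvalues:
  λ = (trace ± √Δ)/2 = (33 ± 3.6056)/2,
  λ_1 = 18.3028,  λ_2 = 14.6972.

Step 4 — unit eigenvector for λ_1: solve (Sigma - λ_1 I)v = 0. First row:
  (15 - 18.3028)·v_x + (1)·v_y = 0, i.e. (-3.3028)·v_x + (1)·v_y = 0,
  so v ∝ (b, λ_1 - a) = (1, 3.3028) = u.
  ||u|| = √((1)² + (3.3028)²) = √(11.9083) ≈ 3.4508,
  v_1 = u/||u|| ≈ (0.2898, 0.9571) (||v_1|| = 1).

λ_1 = 18.3028,  λ_2 = 14.6972;  v_1 ≈ (0.2898, 0.9571)


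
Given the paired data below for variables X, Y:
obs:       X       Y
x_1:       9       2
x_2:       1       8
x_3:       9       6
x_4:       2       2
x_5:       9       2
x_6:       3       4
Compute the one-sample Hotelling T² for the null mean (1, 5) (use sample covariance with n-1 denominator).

Step 1 — sample mean vector:
  mean(X) = (9 + 1 + 9 + 2 + 9 + 3) / 6 = 33/6 = 5.5
  mean(Y) = (2 + 8 + 6 + 2 + 2 + 4) / 6 = 24/6 = 4
  x̄ = (5.5, 4),  deviation x̄ - mu_0 = (5.5, 4) - (1, 5) = (4.5, -1).

Step 2 — sample covariance matrix, S[i,j] = (1/(n-1)) · Σ_k (x_{k,i} - mean_i) · (x_{k,j} - mean_j), divisor n-1 = 5:
  S[X,X] = ((3.5)·(3.5) + (-4.5)·(-4.5) + (3.5)·(3.5) + (-3.5)·(-3.5) + (3.5)·(3.5) + (-2.5)·(-2.5)) / 5 = 75.5/5 = 15.1
  S[X,Y] = ((3.5)·(-2) + (-4.5)·(4) + (3.5)·(2) + (-3.5)·(-2) + (3.5)·(-2) + (-2.5)·(0)) / 5 = -18/5 = -3.6
  S[Y,Y] = ((-2)·(-2) + (4)·(4) + (2)·(2) + (-2)·(-2) + (-2)·(-2) + (0)·(0)) / 5 = 32/5 = 6.4
  S = [[15.1, -3.6],
 [-3.6, 6.4]].

Step 3 — invert S. det(S) = 15.1·6.4 - (-3.6)² = 83.68.
  S^{-1} = (1/det) · [[d, -b], [-b, a]] = [[0.0765, 0.043],
 [0.043, 0.1804]].

Step 4 — quadratic form (x̄ - mu_0)^T · S^{-1} · (x̄ - mu_0):
  S^{-1} · (x̄ - mu_0) = (0.3011, 0.0131),
  (x̄ - mu_0)^T · [...] = (4.5)·(0.3011) + (-1)·(0.0131) = 1.342.

Step 5 — scale by n: T² = 6 · 1.342 = 8.0521.

T² ≈ 8.0521


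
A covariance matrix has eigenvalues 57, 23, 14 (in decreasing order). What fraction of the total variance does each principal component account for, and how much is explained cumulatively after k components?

Step 1 — total variance = trace(Sigma) = Σ λ_i = 57 + 23 + 14 = 94.

Step 2 — fraction explained by component i = λ_i / Σ λ:
  PC1: 57/94 = 0.6064
  PC2: 23/94 = 0.2447
  PC3: 14/94 = 0.1489

Step 3 — cumulative fraction after k components = (λ_1 + ... + λ_k) / Σ λ:
  k = 1: 57/94 = 0.6064
  k = 2: (57 + 23)/94 = 80/94 = 0.8511
  k = 3: (57 + 23 + 14)/94 = 94/94 = 1

Summary (fraction, with percent):

explained: PC1 0.6064 (60.64%), PC2 0.2447 (24.47%), PC3 0.1489 (14.89%);  cumulative: 0.6064, 0.8511, 1


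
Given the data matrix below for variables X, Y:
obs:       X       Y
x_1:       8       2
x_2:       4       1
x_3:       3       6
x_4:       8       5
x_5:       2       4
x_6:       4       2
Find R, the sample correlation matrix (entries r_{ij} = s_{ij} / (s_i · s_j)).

Step 1 — column means:
  mean(X) = (8 + 4 + 3 + 8 + 2 + 4) / 6 = 29/6 = 4.8333
  mean(Y) = (2 + 1 + 6 + 5 + 4 + 2) / 6 = 20/6 = 3.3333

Step 2 — sample variances and covariances s[i,j] = (1/(n-1)) · Σ_k (x_{k,i} - mean_i) · (x_{k,j} - mean_j), with n-1 = 5:
  s[X,X] = ((3.1667)·(3.1667) + (-0.8333)·(-0.8333) + (-1.8333)·(-1.8333) + (3.1667)·(3.1667) + (-2.8333)·(-2.8333) + (-0.8333)·(-0.8333)) / 5 = 32.8333/5 = 6.5667
  s[X,Y] = ((3.1667)·(-1.3333) + (-0.8333)·(-2.3333) + (-1.8333)·(2.6667) + (3.1667)·(1.6667) + (-2.8333)·(0.6667) + (-0.8333)·(-1.3333)) / 5 = -2.6667/5 = -0.5333
  s[Y,Y] = ((-1.3333)·(-1.3333) + (-2.3333)·(-2.3333) + (2.6667)·(2.6667) + (1.6667)·(1.6667) + (0.6667)·(0.6667) + (-1.3333)·(-1.3333)) / 5 = 19.3333/5 = 3.8667
  Sample standard deviations s_i = √(s[i,i]):
  s(X) = √(6.5667) = 2.5626
  s(Y) = √(3.8667) = 1.9664

Step 3 — r_{ij} = s_{ij} / (s_i · s_j):
  r[X,X] = 1 (diagonal).
  r[X,Y] = -0.5333 / (2.5626 · 1.9664) = -0.5333 / 5.039 = -0.1058
  r[Y,Y] = 1 (diagonal).

R is symmetric with unit diagonal. Assembling:

R = [[1, -0.1058],
 [-0.1058, 1]]


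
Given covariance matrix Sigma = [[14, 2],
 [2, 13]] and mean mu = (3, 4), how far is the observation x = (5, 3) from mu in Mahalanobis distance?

Step 1 — centre the observation: (x - mu) = (2, -1).

Step 2 — invert Sigma. det(Sigma) = 14·13 - (2)² = 178.
  Sigma^{-1} = (1/det) · [[d, -b], [-b, a]] = [[0.073, -0.0112],
 [-0.0112, 0.0787]].

Step 3 — form the quadratic (x - mu)^T · Sigma^{-1} · (x - mu):
  Sigma^{-1} · (x - mu) = (0.1573, -0.1011).
  (x - mu)^T · [Sigma^{-1} · (x - mu)] = (2)·(0.1573) + (-1)·(-0.1011) = 0.4157.

Step 4 — take square root: d = √(0.4157) ≈ 0.6448.

d(x, mu) = √(0.4157) ≈ 0.6448


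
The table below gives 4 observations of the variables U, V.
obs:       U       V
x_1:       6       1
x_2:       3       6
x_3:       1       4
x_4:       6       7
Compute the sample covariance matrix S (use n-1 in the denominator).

Step 1 — column means:
  mean(U) = (6 + 3 + 1 + 6) / 4 = 16/4 = 4
  mean(V) = (1 + 6 + 4 + 7) / 4 = 18/4 = 4.5

Step 2 — sample covariance S[i,j] = (1/(n-1)) · Σ_k (x_{k,i} - mean_i) · (x_{k,j} - mean_j), with n-1 = 3.
  S[U,U] = ((2)·(2) + (-1)·(-1) + (-3)·(-3) + (2)·(2)) / 3 = 18/3 = 6
  S[U,V] = ((2)·(-3.5) + (-1)·(1.5) + (-3)·(-0.5) + (2)·(2.5)) / 3 = -2/3 = -0.6667
  S[V,V] = ((-3.5)·(-3.5) + (1.5)·(1.5) + (-0.5)·(-0.5) + (2.5)·(2.5)) / 3 = 21/3 = 7

S is symmetric (S[j,i] = S[i,j]). Assembling:

S = [[6, -0.6667],
 [-0.6667, 7]]


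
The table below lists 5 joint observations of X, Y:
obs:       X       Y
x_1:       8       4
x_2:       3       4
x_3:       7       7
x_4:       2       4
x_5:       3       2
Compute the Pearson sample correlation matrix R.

Step 1 — column means:
  mean(X) = (8 + 3 + 7 + 2 + 3) / 5 = 23/5 = 4.6
  mean(Y) = (4 + 4 + 7 + 4 + 2) / 5 = 21/5 = 4.2

Step 2 — sample variances and covariances s[i,j] = (1/(n-1)) · Σ_k (x_{k,i} - mean_i) · (x_{k,j} - mean_j), with n-1 = 4:
  s[X,X] = ((3.4)·(3.4) + (-1.6)·(-1.6) + (2.4)·(2.4) + (-2.6)·(-2.6) + (-1.6)·(-1.6)) / 4 = 29.2/4 = 7.3
  s[X,Y] = ((3.4)·(-0.2) + (-1.6)·(-0.2) + (2.4)·(2.8) + (-2.6)·(-0.2) + (-1.6)·(-2.2)) / 4 = 10.4/4 = 2.6
  s[Y,Y] = ((-0.2)·(-0.2) + (-0.2)·(-0.2) + (2.8)·(2.8) + (-0.2)·(-0.2) + (-2.2)·(-2.2)) / 4 = 12.8/4 = 3.2
  Sample standard deviations s_i = √(s[i,i]):
  s(X) = √(7.3) = 2.7019
  s(Y) = √(3.2) = 1.7889

Step 3 — r_{ij} = s_{ij} / (s_i · s_j):
  r[X,X] = 1 (diagonal).
  r[X,Y] = 2.6 / (2.7019 · 1.7889) = 2.6 / 4.8332 = 0.5379
  r[Y,Y] = 1 (diagonal).

R is symmetric with unit diagonal. Assembling:

R = [[1, 0.5379],
 [0.5379, 1]]


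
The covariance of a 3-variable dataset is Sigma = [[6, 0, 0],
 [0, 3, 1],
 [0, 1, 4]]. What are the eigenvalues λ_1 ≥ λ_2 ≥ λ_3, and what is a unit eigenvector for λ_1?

Step 1 — characteristic polynomial p(λ) = det(λI - Sigma) = λ³ - tr·λ² + c_1·λ - det, where tr = trace, c_1 = sum of the principal 2×2 minors, det = det(Sigma):
  tr = 6 + 3 + 4 = 13,
  c_1 = (6·3 - (0)²) + (6·4 - (0)²) + (3·4 - (1)²) = 18 + 24 + 11 = 53,
  det = 6·(3·4 - (1)²) - (0)·((0)·4 - (1)·(0)) + (0)·((0)·(1) - 3·(0)) = 6·(11) - (0)·(0) + (0)·(0) = 66.
  So p(λ) = λ³ - 13λ² + 53λ - 66.
Step 2 — look for an integer root (rational root theorem: any rational root is an integer divisor of 66). Testing λ = 6:
  p(6) = 216 - 468 + 318 - 66 = 0  ✓
  Dividing out (λ - 6): p(λ) = (λ - 6)(λ² - 7λ + 11).
Step 3 — remaining eigenvalues from the quadratic λ² - 7λ + 11 = 0:
  Δ = 7² - 4·11 = 49 - 44 = 5,  λ = (7 ± √5)/2 = (7 ± 2.2361)/2 ≈ 4.618 or 2.382.
  Sorted: λ_1 = 6,  λ_2 = 4.618,  λ_3 = 2.382  (check: sum = 13 = tr ✓).

Step 4 — unit eigenvector for λ_1 = 6: v spans the null space of (Sigma - λ_1 I), whose rows are
  r_1 = (0, 0, 0),  r_2 = (0, -3, 1),  r_3 = (0, 1, -2).
  v is orthogonal to every row, so take v ∝ r_2 × r_3 = ((-3)·(-2) - (1)·(1), (1)·(0) - (0)·(-2), (0)·(1) - (-3)·(0)) = (5, 0, 0).
  Rescale (divide by 5): u = (1, 0, 0).
  ||u|| = √((1)² + (0)² + (0)²) = √(1) = 1,  v_1 = u/||u|| ≈ (1, 0, 0) (||v_1|| = 1).

λ_1 = 6,  λ_2 = 4.618,  λ_3 = 2.382;  v_1 ≈ (1, 0, 0)


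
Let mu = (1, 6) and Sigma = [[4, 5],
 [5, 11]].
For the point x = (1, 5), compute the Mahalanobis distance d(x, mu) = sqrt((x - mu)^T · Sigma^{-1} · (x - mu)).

Step 1 — centre the observation: (x - mu) = (0, -1).

Step 2 — invert Sigma. det(Sigma) = 4·11 - (5)² = 19.
  Sigma^{-1} = (1/det) · [[d, -b], [-b, a]] = [[0.5789, -0.2632],
 [-0.2632, 0.2105]].

Step 3 — form the quadratic (x - mu)^T · Sigma^{-1} · (x - mu):
  Sigma^{-1} · (x - mu) = (0.2632, -0.2105).
  (x - mu)^T · [Sigma^{-1} · (x - mu)] = (0)·(0.2632) + (-1)·(-0.2105) = 0.2105.

Step 4 — take square root: d = √(0.2105) ≈ 0.4588.

d(x, mu) = √(0.2105) ≈ 0.4588


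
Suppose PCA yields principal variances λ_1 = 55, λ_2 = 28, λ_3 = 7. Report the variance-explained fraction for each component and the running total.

Step 1 — total variance = trace(Sigma) = Σ λ_i = 55 + 28 + 7 = 90.

Step 2 — fraction explained by component i = λ_i / Σ λ:
  PC1: 55/90 = 0.6111
  PC2: 28/90 = 0.3111
  PC3: 7/90 = 0.0778

Step 3 — cumulative fraction after k components = (λ_1 + ... + λ_k) / Σ λ:
  k = 1: 55/90 = 0.6111
  k = 2: (55 + 28)/90 = 83/90 = 0.9222
  k = 3: (55 + 28 + 7)/90 = 90/90 = 1

Summary (fraction, with percent):

explained: PC1 0.6111 (61.11%), PC2 0.3111 (31.11%), PC3 0.0778 (7.78%);  cumulative: 0.6111, 0.9222, 1


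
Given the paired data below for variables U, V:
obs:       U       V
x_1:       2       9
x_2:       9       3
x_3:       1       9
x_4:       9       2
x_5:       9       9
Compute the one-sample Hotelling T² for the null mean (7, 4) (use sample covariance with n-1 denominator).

Step 1 — sample mean vector:
  mean(U) = (2 + 9 + 1 + 9 + 9) / 5 = 30/5 = 6
  mean(V) = (9 + 3 + 9 + 2 + 9) / 5 = 32/5 = 6.4
  x̄ = (6, 6.4),  deviation x̄ - mu_0 = (6, 6.4) - (7, 4) = (-1, 2.4).

Step 2 — sample covariance matrix, S[i,j] = (1/(n-1)) · Σ_k (x_{k,i} - mean_i) · (x_{k,j} - mean_j), divisor n-1 = 4:
  S[U,U] = ((-4)·(-4) + (3)·(3) + (-5)·(-5) + (3)·(3) + (3)·(3)) / 4 = 68/4 = 17
  S[U,V] = ((-4)·(2.6) + (3)·(-3.4) + (-5)·(2.6) + (3)·(-4.4) + (3)·(2.6)) / 4 = -39/4 = -9.75
  S[V,V] = ((2.6)·(2.6) + (-3.4)·(-3.4) + (2.6)·(2.6) + (-4.4)·(-4.4) + (2.6)·(2.6)) / 4 = 51.2/4 = 12.8
  S = [[17, -9.75],
 [-9.75, 12.8]].

Step 3 — invert S. det(S) = 17·12.8 - (-9.75)² = 122.5375.
  S^{-1} = (1/det) · [[d, -b], [-b, a]] = [[0.1045, 0.0796],
 [0.0796, 0.1387]].

Step 4 — quadratic form (x̄ - mu_0)^T · S^{-1} · (x̄ - mu_0):
  S^{-1} · (x̄ - mu_0) = (0.0865, 0.2534),
  (x̄ - mu_0)^T · [...] = (-1)·(0.0865) + (2.4)·(0.2534) = 0.5216.

Step 5 — scale by n: T² = 5 · 0.5216 = 2.6082.

T² ≈ 2.6082


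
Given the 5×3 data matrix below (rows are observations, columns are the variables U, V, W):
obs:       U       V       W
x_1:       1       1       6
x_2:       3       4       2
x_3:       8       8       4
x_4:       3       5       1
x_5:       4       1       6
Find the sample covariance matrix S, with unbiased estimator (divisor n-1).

Step 1 — column means:
  mean(U) = (1 + 3 + 8 + 3 + 4) / 5 = 19/5 = 3.8
  mean(V) = (1 + 4 + 8 + 5 + 1) / 5 = 19/5 = 3.8
  mean(W) = (6 + 2 + 4 + 1 + 6) / 5 = 19/5 = 3.8

Step 2 — sample covariance S[i,j] = (1/(n-1)) · Σ_k (x_{k,i} - mean_i) · (x_{k,j} - mean_j), with n-1 = 4.
  S[U,U] = ((-2.8)·(-2.8) + (-0.8)·(-0.8) + (4.2)·(4.2) + (-0.8)·(-0.8) + (0.2)·(0.2)) / 4 = 26.8/4 = 6.7
  S[U,V] = ((-2.8)·(-2.8) + (-0.8)·(0.2) + (4.2)·(4.2) + (-0.8)·(1.2) + (0.2)·(-2.8)) / 4 = 23.8/4 = 5.95
  S[U,W] = ((-2.8)·(2.2) + (-0.8)·(-1.8) + (4.2)·(0.2) + (-0.8)·(-2.8) + (0.2)·(2.2)) / 4 = -1.2/4 = -0.3
  S[V,V] = ((-2.8)·(-2.8) + (0.2)·(0.2) + (4.2)·(4.2) + (1.2)·(1.2) + (-2.8)·(-2.8)) / 4 = 34.8/4 = 8.7
  S[V,W] = ((-2.8)·(2.2) + (0.2)·(-1.8) + (4.2)·(0.2) + (1.2)·(-2.8) + (-2.8)·(2.2)) / 4 = -15.2/4 = -3.8
  S[W,W] = ((2.2)·(2.2) + (-1.8)·(-1.8) + (0.2)·(0.2) + (-2.8)·(-2.8) + (2.2)·(2.2)) / 4 = 20.8/4 = 5.2

S is symmetric (S[j,i] = S[i,j]). Assembling:

S = [[6.7, 5.95, -0.3],
 [5.95, 8.7, -3.8],
 [-0.3, -3.8, 5.2]]


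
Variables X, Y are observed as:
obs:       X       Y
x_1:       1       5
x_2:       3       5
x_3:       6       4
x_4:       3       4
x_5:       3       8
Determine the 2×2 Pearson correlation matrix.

Step 1 — column means:
  mean(X) = (1 + 3 + 6 + 3 + 3) / 5 = 16/5 = 3.2
  mean(Y) = (5 + 5 + 4 + 4 + 8) / 5 = 26/5 = 5.2

Step 2 — sample variances and covariances s[i,j] = (1/(n-1)) · Σ_k (x_{k,i} - mean_i) · (x_{k,j} - mean_j), with n-1 = 4:
  s[X,X] = ((-2.2)·(-2.2) + (-0.2)·(-0.2) + (2.8)·(2.8) + (-0.2)·(-0.2) + (-0.2)·(-0.2)) / 4 = 12.8/4 = 3.2
  s[X,Y] = ((-2.2)·(-0.2) + (-0.2)·(-0.2) + (2.8)·(-1.2) + (-0.2)·(-1.2) + (-0.2)·(2.8)) / 4 = -3.2/4 = -0.8
  s[Y,Y] = ((-0.2)·(-0.2) + (-0.2)·(-0.2) + (-1.2)·(-1.2) + (-1.2)·(-1.2) + (2.8)·(2.8)) / 4 = 10.8/4 = 2.7
  Sample standard deviations s_i = √(s[i,i]):
  s(X) = √(3.2) = 1.7889
  s(Y) = √(2.7) = 1.6432

Step 3 — r_{ij} = s_{ij} / (s_i · s_j):
  r[X,X] = 1 (diagonal).
  r[X,Y] = -0.8 / (1.7889 · 1.6432) = -0.8 / 2.9394 = -0.2722
  r[Y,Y] = 1 (diagonal).

R is symmetric with unit diagonal. Assembling:

R = [[1, -0.2722],
 [-0.2722, 1]]


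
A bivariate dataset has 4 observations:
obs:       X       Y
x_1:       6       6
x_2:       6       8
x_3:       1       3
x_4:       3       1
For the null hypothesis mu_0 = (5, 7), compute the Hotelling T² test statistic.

Step 1 — sample mean vector:
  mean(X) = (6 + 6 + 1 + 3) / 4 = 16/4 = 4
  mean(Y) = (6 + 8 + 3 + 1) / 4 = 18/4 = 4.5
  x̄ = (4, 4.5),  deviation x̄ - mu_0 = (4, 4.5) - (5, 7) = (-1, -2.5).

Step 2 — sample covariance matrix, S[i,j] = (1/(n-1)) · Σ_k (x_{k,i} - mean_i) · (x_{k,j} - mean_j), divisor n-1 = 3:
  S[X,X] = ((2)·(2) + (2)·(2) + (-3)·(-3) + (-1)·(-1)) / 3 = 18/3 = 6
  S[X,Y] = ((2)·(1.5) + (2)·(3.5) + (-3)·(-1.5) + (-1)·(-3.5)) / 3 = 18/3 = 6
  S[Y,Y] = ((1.5)·(1.5) + (3.5)·(3.5) + (-1.5)·(-1.5) + (-3.5)·(-3.5)) / 3 = 29/3 = 9.6667
  S = [[6, 6],
 [6, 9.6667]].

Step 3 — invert S. det(S) = 6·9.6667 - (6)² = 22.
  S^{-1} = (1/det) · [[d, -b], [-b, a]] = [[0.4394, -0.2727],
 [-0.2727, 0.2727]].

Step 4 — quadratic form (x̄ - mu_0)^T · S^{-1} · (x̄ - mu_0):
  S^{-1} · (x̄ - mu_0) = (0.2424, -0.4091),
  (x̄ - mu_0)^T · [...] = (-1)·(0.2424) + (-2.5)·(-0.4091) = 0.7803.

Step 5 — scale by n: T² = 4 · 0.7803 = 3.1212.

T² ≈ 3.1212


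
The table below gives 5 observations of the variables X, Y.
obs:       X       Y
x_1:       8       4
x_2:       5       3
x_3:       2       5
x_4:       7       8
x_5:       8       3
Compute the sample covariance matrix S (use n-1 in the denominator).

Step 1 — column means:
  mean(X) = (8 + 5 + 2 + 7 + 8) / 5 = 30/5 = 6
  mean(Y) = (4 + 3 + 5 + 8 + 3) / 5 = 23/5 = 4.6

Step 2 — sample covariance S[i,j] = (1/(n-1)) · Σ_k (x_{k,i} - mean_i) · (x_{k,j} - mean_j), with n-1 = 4.
  S[X,X] = ((2)·(2) + (-1)·(-1) + (-4)·(-4) + (1)·(1) + (2)·(2)) / 4 = 26/4 = 6.5
  S[X,Y] = ((2)·(-0.6) + (-1)·(-1.6) + (-4)·(0.4) + (1)·(3.4) + (2)·(-1.6)) / 4 = -1/4 = -0.25
  S[Y,Y] = ((-0.6)·(-0.6) + (-1.6)·(-1.6) + (0.4)·(0.4) + (3.4)·(3.4) + (-1.6)·(-1.6)) / 4 = 17.2/4 = 4.3

S is symmetric (S[j,i] = S[i,j]). Assembling:

S = [[6.5, -0.25],
 [-0.25, 4.3]]


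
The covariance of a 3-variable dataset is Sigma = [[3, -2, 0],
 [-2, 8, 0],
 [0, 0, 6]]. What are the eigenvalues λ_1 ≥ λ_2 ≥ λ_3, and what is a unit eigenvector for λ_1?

Step 1 — characteristic polynomial p(λ) = det(λI - Sigma) = λ³ - tr·λ² + c_1·λ - det, where tr = trace, c_1 = sum of the principal 2×2 minors, det = det(Sigma):
  tr = 3 + 8 + 6 = 17,
  c_1 = (3·8 - (-2)²) + (3·6 - (0)²) + (8·6 - (0)²) = 20 + 18 + 48 = 86,
  det = 3·(8·6 - (0)²) - (-2)·((-2)·6 - (0)·(0)) + (0)·((-2)·(0) - 8·(0)) = 3·(48) - (-2)·(-12) + (0)·(0) = 120.
  So p(λ) = λ³ - 17λ² + 86λ - 120.
Step 2 — look for an integer root (rational root theorem: any rational root is an integer divisor of 120). Testing λ = 6:
  p(6) = 216 - 612 + 516 - 120 = 0  ✓
  Dividing out (λ - 6): p(λ) = (λ - 6)(λ² - 11λ + 20).
Step 3 — remaining eigenvalues from the quadratic λ² - 11λ + 20 = 0:
  Δ = 11² - 4·20 = 121 - 80 = 41,  λ = (11 ± √41)/2 = (11 ± 6.4031)/2 ≈ 8.7016 or 2.2984.
  Sorted: λ_1 = 8.7016,  λ_2 = 6,  λ_3 = 2.2984  (check: sum = 17 = tr ✓).

Step 4 — unit eigenvector for λ_1 ≈ 8.7016: v spans the null space of (Sigma - λ_1 I), whose rows are
  r_1 = (-5.7016, -2, 0),  r_2 = (-2, -0.7016, 0),  r_3 = (0, 0, -2.7016).
  v is orthogonal to every row, so take v ∝ r_1 × r_3 = ((-2)·(-2.7016) - (0)·(0), (0)·(0) - (-5.7016)·(-2.7016), (-5.7016)·(0) - (-2)·(0)) ≈ (5.4031, -15.4031, 0).
  Let u = (5.4031, -15.4031, 0).
  ||u|| = √((5.4031)² + (-15.4031)² + (0)²) = √(266.45) ≈ 16.3233,  v_1 = u/||u|| ≈ (0.331, -0.9436, 0) (||v_1|| = 1).

λ_1 = 8.7016,  λ_2 = 6,  λ_3 = 2.2984;  v_1 ≈ (0.331, -0.9436, 0)


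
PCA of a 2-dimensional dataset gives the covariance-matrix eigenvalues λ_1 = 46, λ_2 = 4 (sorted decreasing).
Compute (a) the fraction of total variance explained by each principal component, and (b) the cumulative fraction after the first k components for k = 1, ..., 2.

Step 1 — total variance = trace(Sigma) = Σ λ_i = 46 + 4 = 50.

Step 2 — fraction explained by component i = λ_i / Σ λ:
  PC1: 46/50 = 0.92
  PC2: 4/50 = 0.08

Step 3 — cumulative fraction after k components = (λ_1 + ... + λ_k) / Σ λ:
  k = 1: 46/50 = 0.92
  k = 2: (46 + 4)/50 = 50/50 = 1

Summary (fraction, with percent):

explained: PC1 0.92 (92%), PC2 0.08 (8%);  cumulative: 0.92, 1


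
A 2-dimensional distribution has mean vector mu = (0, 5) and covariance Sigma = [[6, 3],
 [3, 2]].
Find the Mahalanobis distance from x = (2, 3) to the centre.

Step 1 — centre the observation: (x - mu) = (2, -2).

Step 2 — invert Sigma. det(Sigma) = 6·2 - (3)² = 3.
  Sigma^{-1} = (1/det) · [[d, -b], [-b, a]] = [[0.6667, -1],
 [-1, 2]].

Step 3 — form the quadratic (x - mu)^T · Sigma^{-1} · (x - mu):
  Sigma^{-1} · (x - mu) = (3.3333, -6).
  (x - mu)^T · [Sigma^{-1} · (x - mu)] = (2)·(3.3333) + (-2)·(-6) = 18.6667.

Step 4 — take square root: d = √(18.6667) ≈ 4.3205.

d(x, mu) = √(18.6667) ≈ 4.3205


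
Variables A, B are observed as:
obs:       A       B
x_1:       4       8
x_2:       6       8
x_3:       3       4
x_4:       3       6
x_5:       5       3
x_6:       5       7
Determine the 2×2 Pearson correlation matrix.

Step 1 — column means:
  mean(A) = (4 + 6 + 3 + 3 + 5 + 5) / 6 = 26/6 = 4.3333
  mean(B) = (8 + 8 + 4 + 6 + 3 + 7) / 6 = 36/6 = 6

Step 2 — sample variances and covariances s[i,j] = (1/(n-1)) · Σ_k (x_{k,i} - mean_i) · (x_{k,j} - mean_j), with n-1 = 5:
  s[A,A] = ((-0.3333)·(-0.3333) + (1.6667)·(1.6667) + (-1.3333)·(-1.3333) + (-1.3333)·(-1.3333) + (0.6667)·(0.6667) + (0.6667)·(0.6667)) / 5 = 7.3333/5 = 1.4667
  s[A,B] = ((-0.3333)·(2) + (1.6667)·(2) + (-1.3333)·(-2) + (-1.3333)·(0) + (0.6667)·(-3) + (0.6667)·(1)) / 5 = 4/5 = 0.8
  s[B,B] = ((2)·(2) + (2)·(2) + (-2)·(-2) + (0)·(0) + (-3)·(-3) + (1)·(1)) / 5 = 22/5 = 4.4
  Sample standard deviations s_i = √(s[i,i]):
  s(A) = √(1.4667) = 1.2111
  s(B) = √(4.4) = 2.0976

Step 3 — r_{ij} = s_{ij} / (s_i · s_j):
  r[A,A] = 1 (diagonal).
  r[A,B] = 0.8 / (1.2111 · 2.0976) = 0.8 / 2.5403 = 0.3149
  r[B,B] = 1 (diagonal).

R is symmetric with unit diagonal. Assembling:

R = [[1, 0.3149],
 [0.3149, 1]]


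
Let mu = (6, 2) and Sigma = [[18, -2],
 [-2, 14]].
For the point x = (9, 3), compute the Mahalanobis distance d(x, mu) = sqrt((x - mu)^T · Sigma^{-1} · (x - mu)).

Step 1 — centre the observation: (x - mu) = (3, 1).

Step 2 — invert Sigma. det(Sigma) = 18·14 - (-2)² = 248.
  Sigma^{-1} = (1/det) · [[d, -b], [-b, a]] = [[0.0565, 0.0081],
 [0.0081, 0.0726]].

Step 3 — form the quadratic (x - mu)^T · Sigma^{-1} · (x - mu):
  Sigma^{-1} · (x - mu) = (0.1774, 0.0968).
  (x - mu)^T · [Sigma^{-1} · (x - mu)] = (3)·(0.1774) + (1)·(0.0968) = 0.629.

Step 4 — take square root: d = √(0.629) ≈ 0.7931.

d(x, mu) = √(0.629) ≈ 0.7931


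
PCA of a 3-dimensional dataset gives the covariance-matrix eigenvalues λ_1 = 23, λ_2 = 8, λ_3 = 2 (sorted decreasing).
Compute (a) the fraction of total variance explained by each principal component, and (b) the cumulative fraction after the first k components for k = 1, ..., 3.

Step 1 — total variance = trace(Sigma) = Σ λ_i = 23 + 8 + 2 = 33.

Step 2 — fraction explained by component i = λ_i / Σ λ:
  PC1: 23/33 = 0.697
  PC2: 8/33 = 0.2424
  PC3: 2/33 = 0.0606

Step 3 — cumulative fraction after k components = (λ_1 + ... + λ_k) / Σ λ:
  k = 1: 23/33 = 0.697
  k = 2: (23 + 8)/33 = 31/33 = 0.9394
  k = 3: (23 + 8 + 2)/33 = 33/33 = 1

Summary (fraction, with percent):

explained: PC1 0.697 (69.7%), PC2 0.2424 (24.24%), PC3 0.0606 (6.06%);  cumulative: 0.697, 0.9394, 1


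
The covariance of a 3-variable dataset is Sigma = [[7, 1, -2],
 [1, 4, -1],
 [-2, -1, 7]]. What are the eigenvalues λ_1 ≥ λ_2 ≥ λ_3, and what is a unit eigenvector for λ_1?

Step 1 — characteristic polynomial p(λ) = det(λI - Sigma) = λ³ - tr·λ² + c_1·λ - det, where tr = trace, c_1 = sum of the principal 2×2 minors, det = det(Sigma):
  tr = 7 + 4 + 7 = 18,
  c_1 = (7·4 - (1)²) + (7·7 - (-2)²) + (4·7 - (-1)²) = 27 + 45 + 27 = 99,
  det = 7·(4·7 - (-1)²) - (1)·((1)·7 - (-1)·(-2)) + (-2)·((1)·(-1) - 4·(-2)) = 7·(27) - (1)·(5) + (-2)·(7) = 170.
  So p(λ) = λ³ - 18λ² + 99λ - 170.
Step 2 — look for an integer root (rational root theorem: any rational root is an integer divisor of 170). Testing λ = 5:
  p(5) = 125 - 450 + 495 - 170 = 0  ✓
  Dividing out (λ - 5): p(λ) = (λ - 5)(λ² - 13λ + 34).
Step 3 — remaining eigenvalues from the quadratic λ² - 13λ + 34 = 0:
  Δ = 13² - 4·34 = 169 - 136 = 33,  λ = (13 ± √33)/2 = (13 ± 5.7446)/2 ≈ 9.3723 or 3.6277.
  Sorted: λ_1 = 9.3723,  λ_2 = 5,  λ_3 = 3.6277  (check: sum = 18 = tr ✓).

Step 4 — unit eigenvector for λ_1 ≈ 9.3723: v spans the null space of (Sigma - λ_1 I), whose rows are
  r_1 = (-2.3723, 1, -2),  r_2 = (1, -5.3723, -1),  r_3 = (-2, -1, -2.3723).
  v is orthogonal to every row, so take v ∝ r_1 × r_2 = ((1)·(-1) - (-2)·(-5.3723), (-2)·(1) - (-2.3723)·(-1), (-2.3723)·(-5.3723) - (1)·(1)) ≈ (-11.7446, -4.3723, 11.7446).
  Rescale (multiply by -1 so the first nonzero entry is positive): u = (11.7446, 4.3723, -11.7446).
  ||u|| = √((11.7446)² + (4.3723)² + (-11.7446)²) = √(294.9863) ≈ 17.1752,  v_1 = u/||u|| ≈ (0.6838, 0.2546, -0.6838) (||v_1|| = 1).

λ_1 = 9.3723,  λ_2 = 5,  λ_3 = 3.6277;  v_1 ≈ (0.6838, 0.2546, -0.6838)
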